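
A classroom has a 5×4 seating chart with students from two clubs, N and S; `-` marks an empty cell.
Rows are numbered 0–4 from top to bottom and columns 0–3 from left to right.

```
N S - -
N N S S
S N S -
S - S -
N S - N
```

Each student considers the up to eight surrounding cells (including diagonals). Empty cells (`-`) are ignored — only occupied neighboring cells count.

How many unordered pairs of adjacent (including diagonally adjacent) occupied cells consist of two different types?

15

Scan each occupied cell's neighbors to the right and below (and the two forward diagonals) so each pair is counted once.
From row 0: 3 unlike of 6 pairs (running 3/6).
From row 1: 5 unlike of 11 pairs (running 8/17).
From row 2: 4 unlike of 6 pairs (running 12/23).
From row 3: 2 unlike of 4 pairs (running 14/27).
From row 4: 1 unlike of 1 pairs (running 15/28).
Total adjacent occupied pairs: 28; unlike-type pairs: 15.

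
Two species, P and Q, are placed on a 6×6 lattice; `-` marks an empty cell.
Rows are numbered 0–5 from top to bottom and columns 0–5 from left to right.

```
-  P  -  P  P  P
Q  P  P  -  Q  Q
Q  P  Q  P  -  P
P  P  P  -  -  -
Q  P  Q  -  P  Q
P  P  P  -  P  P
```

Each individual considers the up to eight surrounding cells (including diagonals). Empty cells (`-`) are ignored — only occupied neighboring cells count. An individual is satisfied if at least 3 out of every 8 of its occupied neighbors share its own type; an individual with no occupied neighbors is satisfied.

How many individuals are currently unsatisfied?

(0,1)P 2/3 satisfied
(0,3)P 2/3 satisfied
(0,4)P 2/4 satisfied
(0,5)P 1/3 not
(1,0)Q 1/4 not
(1,1)P 3/6 satisfied
(1,2)P 5/6 satisfied
(1,4)Q 1/6 not
(1,5)Q 1/4 not
(2,0)Q 1/5 not
(2,1)P 5/8 satisfied
(2,2)Q 0/6 not
(2,3)P 2/4 satisfied
(2,5)P 0/2 not
(3,0)P 3/5 satisfied
(3,1)P 4/8 satisfied
(3,2)P 4/6 satisfied
(4,0)Q 0/5 not
(4,1)P 6/8 satisfied
(4,2)Q 0/5 not
(4,4)P 2/3 satisfied
(4,5)Q 0/3 not
(5,0)P 2/3 satisfied
(5,1)P 3/5 satisfied
(5,2)P 2/3 satisfied
(5,4)P 2/3 satisfied
(5,5)P 2/3 satisfied
Unsatisfied: (0,5), (1,0), (1,4), (1,5), (2,0), (2,2), (2,5), (4,0), (4,2), (4,5) — 10 in total.

10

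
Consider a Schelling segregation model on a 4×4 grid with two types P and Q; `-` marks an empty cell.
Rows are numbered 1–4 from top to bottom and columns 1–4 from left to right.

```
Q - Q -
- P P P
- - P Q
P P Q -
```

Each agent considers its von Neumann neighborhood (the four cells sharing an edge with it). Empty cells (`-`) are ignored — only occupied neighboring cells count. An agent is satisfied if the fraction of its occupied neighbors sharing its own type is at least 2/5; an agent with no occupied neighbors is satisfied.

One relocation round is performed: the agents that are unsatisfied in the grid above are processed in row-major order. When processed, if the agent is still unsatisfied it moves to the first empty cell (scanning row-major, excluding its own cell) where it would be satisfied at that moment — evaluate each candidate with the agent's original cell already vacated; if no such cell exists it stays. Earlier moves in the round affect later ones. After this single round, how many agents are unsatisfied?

2

Initially unsatisfied (in order): (1,3), (3,3), (3,4), (4,3).
  (1,3) → (1,2).
  (3,3) → (1,3).
  (3,4) → (2,1).
  (4,3) → (3,1).
Resulting grid:
Q Q P -
Q P P P
Q - - -
P P - -
Unsatisfied now: (1,2), (2,2).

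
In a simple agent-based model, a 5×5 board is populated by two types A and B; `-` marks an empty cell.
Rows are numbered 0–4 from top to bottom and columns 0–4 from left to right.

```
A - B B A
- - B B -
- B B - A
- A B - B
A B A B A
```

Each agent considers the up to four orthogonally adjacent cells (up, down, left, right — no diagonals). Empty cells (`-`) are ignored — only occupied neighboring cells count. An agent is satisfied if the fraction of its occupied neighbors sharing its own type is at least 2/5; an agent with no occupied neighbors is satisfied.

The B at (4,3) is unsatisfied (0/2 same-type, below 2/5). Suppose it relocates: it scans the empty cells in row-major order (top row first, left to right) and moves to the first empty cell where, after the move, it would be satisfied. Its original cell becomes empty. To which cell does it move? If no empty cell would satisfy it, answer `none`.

(0,1)

Vacating (4,3). Empty cells in order:
  (0,1): 1/2 same-type → satisfied — stop here.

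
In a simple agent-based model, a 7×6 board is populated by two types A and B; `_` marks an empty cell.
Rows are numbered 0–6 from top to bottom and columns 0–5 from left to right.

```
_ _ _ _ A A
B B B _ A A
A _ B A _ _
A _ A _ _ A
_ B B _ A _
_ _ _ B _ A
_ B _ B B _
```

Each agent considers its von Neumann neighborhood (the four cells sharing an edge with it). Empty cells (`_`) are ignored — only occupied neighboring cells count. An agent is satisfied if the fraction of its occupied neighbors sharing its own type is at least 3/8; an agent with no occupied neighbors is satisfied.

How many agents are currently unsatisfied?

(0,4)A 2/2 ✓
(0,5)A 2/2 ✓
(1,0)B 1/2 ✓
(1,1)B 2/2 ✓
(1,2)B 2/2 ✓
(1,4)A 2/2 ✓
(1,5)A 2/2 ✓
(2,0)A 1/2 ✓
(2,2)B 1/3 ✗
(2,3)A 0/1 ✗
(3,0)A 1/1 ✓
(3,2)A 0/2 ✗
(3,5)A 0/0 ✓
(4,1)B 1/1 ✓
(4,2)B 1/2 ✓
(4,4)A 0/0 ✓
(5,3)B 1/1 ✓
(5,5)A 0/0 ✓
(6,1)B 0/0 ✓
(6,3)B 2/2 ✓
(6,4)B 1/1 ✓
Unsatisfied: (2,2), (2,3), (3,2) — 3 in total.

3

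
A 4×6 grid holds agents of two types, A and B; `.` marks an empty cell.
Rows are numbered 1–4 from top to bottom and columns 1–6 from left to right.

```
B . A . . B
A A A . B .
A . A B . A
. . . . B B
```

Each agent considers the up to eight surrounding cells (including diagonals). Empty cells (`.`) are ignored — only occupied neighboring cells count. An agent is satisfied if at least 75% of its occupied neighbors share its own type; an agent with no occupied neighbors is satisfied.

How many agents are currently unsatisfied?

Row 1: (1,1)B 0/2 unhappy · (1,3)A 2/2 ok · (1,6)B 1/1 ok
Row 2: (2,1)A 2/3 unhappy · (2,2)A 5/6 ok · (2,3)A 3/4 ok · (2,5)B 2/3 unhappy
Row 3: (3,1)A 2/2 ok · (3,3)A 2/3 unhappy · (3,4)B 2/4 unhappy · (3,6)A 0/3 unhappy
Row 4: (4,5)B 2/3 unhappy · (4,6)B 1/2 unhappy
Unsatisfied: (1,1), (2,1), (2,5), (3,3), (3,4), (3,6), (4,5), (4,6) — 8 in total.

8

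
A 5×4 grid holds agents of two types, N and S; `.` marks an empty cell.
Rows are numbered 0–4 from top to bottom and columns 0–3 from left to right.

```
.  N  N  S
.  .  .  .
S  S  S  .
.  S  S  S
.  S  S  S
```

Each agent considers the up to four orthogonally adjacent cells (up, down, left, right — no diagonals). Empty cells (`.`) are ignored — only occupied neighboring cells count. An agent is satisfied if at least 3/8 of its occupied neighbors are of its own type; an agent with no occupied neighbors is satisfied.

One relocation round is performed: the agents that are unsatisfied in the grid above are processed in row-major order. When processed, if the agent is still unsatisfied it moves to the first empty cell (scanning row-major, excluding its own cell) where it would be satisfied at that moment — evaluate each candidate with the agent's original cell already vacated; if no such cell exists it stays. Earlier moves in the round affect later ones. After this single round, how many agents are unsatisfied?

0

Initially unsatisfied (in order): (0,3).
  (0,3) → (1,0).
Resulting grid:
. N N .
S . . .
S S S .
. S S S
. S S S
All satisfied now.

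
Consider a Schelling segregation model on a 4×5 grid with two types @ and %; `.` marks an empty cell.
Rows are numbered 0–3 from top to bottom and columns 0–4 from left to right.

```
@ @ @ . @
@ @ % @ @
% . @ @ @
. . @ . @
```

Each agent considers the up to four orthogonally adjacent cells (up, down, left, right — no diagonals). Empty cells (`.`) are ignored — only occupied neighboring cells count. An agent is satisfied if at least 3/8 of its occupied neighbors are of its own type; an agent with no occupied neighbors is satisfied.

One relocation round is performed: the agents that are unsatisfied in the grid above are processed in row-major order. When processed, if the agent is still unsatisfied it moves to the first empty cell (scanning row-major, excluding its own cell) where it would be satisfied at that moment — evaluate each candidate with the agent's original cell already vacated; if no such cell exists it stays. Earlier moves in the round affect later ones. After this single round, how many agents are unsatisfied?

Initially unsatisfied (in order): (1,2), (2,0).
  (1,2) → (3,0).
  (2,0): now satisfied by earlier moves; stays.
Resulting grid:
@ @ @ . @
@ @ . @ @
% . @ @ @
% . @ . @
All satisfied now.

0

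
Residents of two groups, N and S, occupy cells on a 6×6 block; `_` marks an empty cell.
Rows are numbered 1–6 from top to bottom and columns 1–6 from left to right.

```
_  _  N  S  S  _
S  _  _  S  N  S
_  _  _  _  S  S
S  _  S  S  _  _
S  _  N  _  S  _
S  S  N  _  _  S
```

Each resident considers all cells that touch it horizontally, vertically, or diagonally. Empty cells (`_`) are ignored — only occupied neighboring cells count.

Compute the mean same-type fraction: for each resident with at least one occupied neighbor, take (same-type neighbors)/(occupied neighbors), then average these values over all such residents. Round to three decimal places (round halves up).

0.643

(1,3)N 0/2
(1,4)S 2/4
(1,5)S 3/4
(2,1)S — no occupied neighbors
(2,4)S 3/5
(2,5)N 0/6
(2,6)S 3/4
(3,5)S 4/5
(3,6)S 2/3
(4,1)S 1/1
(4,3)S 1/2
(4,4)S 3/4
(5,1)S 3/3
(5,3)N 1/4
(5,5)S 2/2
(6,1)S 2/2
(6,2)S 2/4
(6,3)N 1/2
(6,6)S 1/1
Sum over 18 residents: 0/2 + 2/4 + 3/4 + 3/5 + 0/6 + 3/4 + 4/5 + 2/3 + 1/1 + 1/2 + 3/4 + 3/3 + 1/4 + 2/2 + 2/2 + 2/4 + 1/2 + 1/1 = 347/30; mean = 347/30 ÷ 18 = 347/540 = 0.642592… → 0.643.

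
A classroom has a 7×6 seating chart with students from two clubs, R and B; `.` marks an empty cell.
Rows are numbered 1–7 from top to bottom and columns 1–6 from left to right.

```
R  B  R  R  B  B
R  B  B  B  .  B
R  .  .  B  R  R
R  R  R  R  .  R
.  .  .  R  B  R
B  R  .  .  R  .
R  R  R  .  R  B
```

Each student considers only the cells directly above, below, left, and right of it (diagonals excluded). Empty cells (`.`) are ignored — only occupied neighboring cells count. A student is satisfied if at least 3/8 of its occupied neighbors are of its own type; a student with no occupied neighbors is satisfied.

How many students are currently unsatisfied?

(1,1)R 1/2 ok
(1,2)B 1/3 unhappy
(1,3)R 1/3 unhappy
(1,4)R 1/3 unhappy
(1,5)B 1/2 ok
(1,6)B 2/2 ok
(2,1)R 2/3 ok
(2,2)B 2/3 ok
(2,3)B 2/3 ok
(2,4)B 2/3 ok
(2,6)B 1/2 ok
(3,1)R 2/2 ok
(3,4)B 1/3 unhappy
(3,5)R 1/2 ok
(3,6)R 2/3 ok
(4,1)R 2/2 ok
(4,2)R 2/2 ok
(4,3)R 2/2 ok
(4,4)R 2/3 ok
(4,6)R 2/2 ok
(5,4)R 1/2 ok
(5,5)B 0/3 unhappy
(5,6)R 1/2 ok
(6,1)B 0/2 unhappy
(6,2)R 1/2 ok
(6,5)R 1/2 ok
(7,1)R 1/2 ok
(7,2)R 3/3 ok
(7,3)R 1/1 ok
(7,5)R 1/2 ok
(7,6)B 0/1 unhappy
Unsatisfied: (1,2), (1,3), (1,4), (3,4), (5,5), (6,1), (7,6) — 7 in total.

7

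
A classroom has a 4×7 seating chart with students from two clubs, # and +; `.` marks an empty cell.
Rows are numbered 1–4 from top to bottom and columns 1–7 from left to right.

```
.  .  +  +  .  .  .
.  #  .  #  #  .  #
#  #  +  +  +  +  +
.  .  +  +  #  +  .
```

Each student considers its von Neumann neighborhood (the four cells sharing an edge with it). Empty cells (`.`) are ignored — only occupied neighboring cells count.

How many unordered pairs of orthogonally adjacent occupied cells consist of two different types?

8

Scan each occupied cell's neighbors to the right and below so each pair is counted once.
Row 1: +(1,3)–+(1,4)= +(1,4)–#(2,4)≠  → 1/2 unlike.
Row 2: #(2,2)–#(3,2)= #(2,4)–#(2,5)= #(2,4)–+(3,4)≠ #(2,5)–+(3,5)≠ #(2,7)–+(3,7)≠  → 3/5 unlike.
Row 3: #(3,1)–#(3,2)= #(3,2)–+(3,3)≠ +(3,3)–+(3,4)= +(3,3)–+(4,3)= +(3,4)–+(3,5)= +(3,4)–+(4,4)= +(3,5)–+(3,6)= +(3,5)–#(4,5)≠ +(3,6)–+(3,7)= +(3,6)–+(4,6)=  → 2/10 unlike.
Row 4: +(4,3)–+(4,4)= +(4,4)–#(4,5)≠ #(4,5)–+(4,6)≠  → 2/3 unlike.
Total adjacent occupied pairs: 20; unlike-type pairs: 8.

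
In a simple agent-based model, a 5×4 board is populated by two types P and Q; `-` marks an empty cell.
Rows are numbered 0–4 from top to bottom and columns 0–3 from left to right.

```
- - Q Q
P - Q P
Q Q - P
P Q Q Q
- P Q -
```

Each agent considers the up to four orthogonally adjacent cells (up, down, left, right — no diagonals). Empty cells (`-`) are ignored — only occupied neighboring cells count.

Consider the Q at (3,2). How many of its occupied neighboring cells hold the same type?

3

Occupied neighbors of (3,2): (4,2)=Q, (3,1)=Q, (3,3)=Q.
Same type (Q): 3 of 3.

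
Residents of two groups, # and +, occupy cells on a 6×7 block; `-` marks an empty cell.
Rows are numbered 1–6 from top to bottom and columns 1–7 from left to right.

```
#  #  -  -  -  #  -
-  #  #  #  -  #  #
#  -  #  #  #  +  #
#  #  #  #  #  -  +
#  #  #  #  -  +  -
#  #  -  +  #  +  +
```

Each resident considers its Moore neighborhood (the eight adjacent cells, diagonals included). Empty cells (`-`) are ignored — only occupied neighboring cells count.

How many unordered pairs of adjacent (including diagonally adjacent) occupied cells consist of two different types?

12

Scan each occupied cell's neighbors to the right and below (and the two forward diagonals) so each pair is counted once.
From row 1: 0 unlike of 6 pairs (running 0/6).
From row 2: 2 unlike of 15 pairs (running 2/21).
From row 3: 4 unlike of 17 pairs (running 6/38).
From row 4: 1 unlike of 17 pairs (running 7/55).
From row 5: 3 unlike of 14 pairs (running 10/69).
From row 6: 2 unlike of 4 pairs (running 12/73).
Total adjacent occupied pairs: 73; unlike-type pairs: 12.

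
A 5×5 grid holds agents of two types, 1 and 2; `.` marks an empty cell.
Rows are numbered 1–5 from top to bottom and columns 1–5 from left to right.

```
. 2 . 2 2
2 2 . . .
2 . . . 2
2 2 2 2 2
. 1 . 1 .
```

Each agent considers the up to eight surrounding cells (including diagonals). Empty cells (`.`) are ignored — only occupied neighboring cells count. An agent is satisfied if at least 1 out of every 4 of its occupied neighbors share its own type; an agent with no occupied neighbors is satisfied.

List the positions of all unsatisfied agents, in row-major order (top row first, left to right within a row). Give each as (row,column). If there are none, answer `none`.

Row 1: (1,2)2 2/2 ✓ · (1,4)2 1/1 ✓ · (1,5)2 1/1 ✓
Row 2: (2,1)2 3/3 ✓ · (2,2)2 3/3 ✓
Row 3: (3,1)2 4/4 ✓ · (3,5)2 2/2 ✓
Row 4: (4,1)2 2/3 ✓ · (4,2)2 3/4 ✓ · (4,3)2 2/4 ✓ · (4,4)2 3/4 ✓ · (4,5)2 2/3 ✓
Row 5: (5,2)1 0/3 ✗ · (5,4)1 0/3 ✗

(5,2), (5,4)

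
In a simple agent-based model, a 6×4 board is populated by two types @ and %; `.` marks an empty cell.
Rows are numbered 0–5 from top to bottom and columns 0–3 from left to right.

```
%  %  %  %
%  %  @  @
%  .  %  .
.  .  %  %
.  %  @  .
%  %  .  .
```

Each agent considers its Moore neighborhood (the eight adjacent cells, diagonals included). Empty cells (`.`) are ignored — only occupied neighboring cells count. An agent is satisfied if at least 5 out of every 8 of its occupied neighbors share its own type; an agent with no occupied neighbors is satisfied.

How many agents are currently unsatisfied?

(0,0)% 3/3 satisfied
(0,1)% 4/5 satisfied
(0,2)% 3/5 not
(0,3)% 1/3 not
(1,0)% 4/4 satisfied
(1,1)% 6/7 satisfied
(1,2)@ 1/6 not
(1,3)@ 1/4 not
(2,0)% 2/2 satisfied
(2,2)% 3/5 not
(3,2)% 3/4 satisfied
(3,3)% 2/3 satisfied
(4,1)% 3/4 satisfied
(4,2)@ 0/4 not
(5,0)% 2/2 satisfied
(5,1)% 2/3 satisfied
Unsatisfied: (0,2), (0,3), (1,2), (1,3), (2,2), (4,2) — 6 in total.

6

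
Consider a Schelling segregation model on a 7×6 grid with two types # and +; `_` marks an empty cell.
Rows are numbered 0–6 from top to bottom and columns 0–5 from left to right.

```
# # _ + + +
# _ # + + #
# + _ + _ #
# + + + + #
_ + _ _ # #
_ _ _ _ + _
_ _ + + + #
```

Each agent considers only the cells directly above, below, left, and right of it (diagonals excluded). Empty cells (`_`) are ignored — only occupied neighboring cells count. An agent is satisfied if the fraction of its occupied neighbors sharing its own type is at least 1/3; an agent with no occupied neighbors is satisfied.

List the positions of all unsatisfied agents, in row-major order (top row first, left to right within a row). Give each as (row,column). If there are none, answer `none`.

(1,2), (6,5)

(0,0)# 2/2 ok
(0,1)# 1/1 ok
(0,3)+ 2/2 ok
(0,4)+ 3/3 ok
(0,5)+ 1/2 ok
(1,0)# 2/2 ok
(1,2)# 0/1 unhappy
(1,3)+ 3/4 ok
(1,4)+ 2/3 ok
(1,5)# 1/3 ok
(2,0)# 2/3 ok
(2,1)+ 1/2 ok
(2,3)+ 2/2 ok
(2,5)# 2/2 ok
(3,0)# 1/2 ok
(3,1)+ 3/4 ok
(3,2)+ 2/2 ok
(3,3)+ 3/3 ok
(3,4)+ 1/3 ok
(3,5)# 2/3 ok
(4,1)+ 1/1 ok
(4,4)# 1/3 ok
(4,5)# 2/2 ok
(5,4)+ 1/2 ok
(6,2)+ 1/1 ok
(6,3)+ 2/2 ok
(6,4)+ 2/3 ok
(6,5)# 0/1 unhappy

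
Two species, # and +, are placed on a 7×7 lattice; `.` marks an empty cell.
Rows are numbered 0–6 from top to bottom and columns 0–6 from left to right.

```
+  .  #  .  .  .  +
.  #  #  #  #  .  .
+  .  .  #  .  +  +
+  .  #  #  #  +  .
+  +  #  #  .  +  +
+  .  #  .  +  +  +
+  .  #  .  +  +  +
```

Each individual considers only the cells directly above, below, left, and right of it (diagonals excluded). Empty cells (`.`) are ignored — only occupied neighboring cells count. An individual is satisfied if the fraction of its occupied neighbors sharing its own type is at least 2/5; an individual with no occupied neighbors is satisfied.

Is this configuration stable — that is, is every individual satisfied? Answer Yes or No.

Yes

Row 0: (0,0)+ 0/0 ✓ · (0,2)# 1/1 ✓ · (0,6)+ 0/0 ✓
Row 1: (1,1)# 1/1 ✓ · (1,2)# 3/3 ✓ · (1,3)# 3/3 ✓ · (1,4)# 1/1 ✓
Row 2: (2,0)+ 1/1 ✓ · (2,3)# 2/2 ✓ · (2,5)+ 2/2 ✓ · (2,6)+ 1/1 ✓
Row 3: (3,0)+ 2/2 ✓ · (3,2)# 2/2 ✓ · (3,3)# 4/4 ✓ · (3,4)# 1/2 ✓ · (3,5)+ 2/3 ✓
Row 4: (4,0)+ 3/3 ✓ · (4,1)+ 1/2 ✓ · (4,2)# 3/4 ✓ · (4,3)# 2/2 ✓ · (4,5)+ 3/3 ✓ · (4,6)+ 2/2 ✓
Row 5: (5,0)+ 2/2 ✓ · (5,2)# 2/2 ✓ · (5,4)+ 2/2 ✓ · (5,5)+ 4/4 ✓ · (5,6)+ 3/3 ✓
Row 6: (6,0)+ 1/1 ✓ · (6,2)# 1/1 ✓ · (6,4)+ 2/2 ✓ · (6,5)+ 3/3 ✓ · (6,6)+ 2/2 ✓
All meet the threshold, so the configuration is stable.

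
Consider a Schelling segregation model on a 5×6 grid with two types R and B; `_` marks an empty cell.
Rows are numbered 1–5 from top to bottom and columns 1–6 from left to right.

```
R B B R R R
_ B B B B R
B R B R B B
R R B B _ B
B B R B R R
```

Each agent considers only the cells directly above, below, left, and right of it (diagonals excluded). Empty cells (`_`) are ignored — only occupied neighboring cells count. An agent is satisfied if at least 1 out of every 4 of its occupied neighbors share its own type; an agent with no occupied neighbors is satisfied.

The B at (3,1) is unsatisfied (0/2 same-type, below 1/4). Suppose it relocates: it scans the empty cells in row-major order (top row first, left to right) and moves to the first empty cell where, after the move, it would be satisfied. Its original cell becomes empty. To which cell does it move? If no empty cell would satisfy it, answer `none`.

Vacating (3,1). Empty cells in order:
  (2,1): 1/2 same-type → satisfied — stop here.

(2,1)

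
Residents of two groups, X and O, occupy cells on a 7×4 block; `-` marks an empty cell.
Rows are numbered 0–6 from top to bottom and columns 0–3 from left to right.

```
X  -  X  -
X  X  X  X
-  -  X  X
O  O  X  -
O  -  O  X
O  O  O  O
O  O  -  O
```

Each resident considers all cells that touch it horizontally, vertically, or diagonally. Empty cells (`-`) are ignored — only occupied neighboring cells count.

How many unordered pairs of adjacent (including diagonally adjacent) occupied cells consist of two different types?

Scan each occupied cell's neighbors to the right and below (and the two forward diagonals) so each pair is counted once.
From row 0: 0 unlike of 5 pairs (running 0/5).
From row 1: 0 unlike of 8 pairs (running 0/13).
From row 2: 1 unlike of 4 pairs (running 1/17).
From row 3: 2 unlike of 7 pairs (running 3/24).
From row 4: 3 unlike of 8 pairs (running 6/32).
From row 5: 0 unlike of 10 pairs (running 6/42).
From row 6: 0 unlike of 1 pairs (running 6/43).
Total adjacent occupied pairs: 43; unlike-type pairs: 6.

6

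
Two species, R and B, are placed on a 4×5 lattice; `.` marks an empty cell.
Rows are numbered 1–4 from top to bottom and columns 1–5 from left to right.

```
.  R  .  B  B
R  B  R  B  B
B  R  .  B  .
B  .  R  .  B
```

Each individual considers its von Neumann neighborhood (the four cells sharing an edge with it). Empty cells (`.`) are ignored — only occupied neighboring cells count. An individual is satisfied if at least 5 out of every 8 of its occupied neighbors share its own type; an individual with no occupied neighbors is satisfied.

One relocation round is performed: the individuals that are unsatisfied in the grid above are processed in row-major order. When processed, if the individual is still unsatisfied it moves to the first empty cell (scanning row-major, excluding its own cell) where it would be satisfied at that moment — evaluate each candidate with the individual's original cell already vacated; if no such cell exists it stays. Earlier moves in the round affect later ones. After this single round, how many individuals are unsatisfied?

1

Initially unsatisfied (in order): (1,2), (2,1), (2,2), (2,3), (3,1), (3,2).
  (1,2) → (1,1).
  (2,1) → (3,3).
  (2,2) → (3,5).
  (2,3) → (1,2).
  (3,1) → (4,4).
  (3,2): now satisfied by earlier moves; stays.
Resulting grid:
R R . B B
. . . B B
. R R B B
B . R B B
Unsatisfied now: (4,3).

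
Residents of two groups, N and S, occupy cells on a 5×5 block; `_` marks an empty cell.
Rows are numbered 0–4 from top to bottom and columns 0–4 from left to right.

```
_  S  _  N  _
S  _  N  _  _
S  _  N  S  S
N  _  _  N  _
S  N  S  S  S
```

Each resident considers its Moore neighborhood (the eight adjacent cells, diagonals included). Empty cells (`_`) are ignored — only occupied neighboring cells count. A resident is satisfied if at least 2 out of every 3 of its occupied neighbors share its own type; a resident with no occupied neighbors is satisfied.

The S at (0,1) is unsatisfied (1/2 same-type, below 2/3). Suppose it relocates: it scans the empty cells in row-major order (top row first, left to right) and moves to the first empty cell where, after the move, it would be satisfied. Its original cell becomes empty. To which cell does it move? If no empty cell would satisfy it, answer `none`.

(0,0)

Vacating (0,1). Empty cells in order:
  (0,0): 1/1 same-type → satisfied — stop here.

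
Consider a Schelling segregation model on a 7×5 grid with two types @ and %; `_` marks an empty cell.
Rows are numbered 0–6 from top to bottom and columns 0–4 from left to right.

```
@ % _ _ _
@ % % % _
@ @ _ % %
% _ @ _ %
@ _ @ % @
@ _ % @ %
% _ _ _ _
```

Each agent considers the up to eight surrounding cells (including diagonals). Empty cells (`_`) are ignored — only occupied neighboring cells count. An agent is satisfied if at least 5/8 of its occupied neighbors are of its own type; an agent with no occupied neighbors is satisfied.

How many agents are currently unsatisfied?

Row 0: (0,0)@ 1/3 ✗ · (0,1)% 2/4 ✗
Row 1: (1,0)@ 3/5 ✗ · (1,1)% 2/6 ✗ · (1,2)% 4/5 ✓ · (1,3)% 3/3 ✓
Row 2: (2,0)@ 2/4 ✗ · (2,1)@ 3/6 ✗ · (2,3)% 4/5 ✓ · (2,4)% 3/3 ✓
Row 3: (3,0)% 0/3 ✗ · (3,2)@ 2/4 ✗ · (3,4)% 3/4 ✓
Row 4: (4,0)@ 1/2 ✗ · (4,2)@ 2/4 ✗ · (4,3)% 3/7 ✗ · (4,4)@ 1/4 ✗
Row 5: (5,0)@ 1/2 ✗ · (5,2)% 1/3 ✗ · (5,3)@ 2/5 ✗ · (5,4)% 1/3 ✗
Row 6: (6,0)% 0/1 ✗
Unsatisfied: (0,0), (0,1), (1,0), (1,1), (2,0), (2,1), (3,0), (3,2), (4,0), (4,2), (4,3), (4,4), (5,0), (5,2), (5,3), (5,4), (6,0) — 17 in total.

17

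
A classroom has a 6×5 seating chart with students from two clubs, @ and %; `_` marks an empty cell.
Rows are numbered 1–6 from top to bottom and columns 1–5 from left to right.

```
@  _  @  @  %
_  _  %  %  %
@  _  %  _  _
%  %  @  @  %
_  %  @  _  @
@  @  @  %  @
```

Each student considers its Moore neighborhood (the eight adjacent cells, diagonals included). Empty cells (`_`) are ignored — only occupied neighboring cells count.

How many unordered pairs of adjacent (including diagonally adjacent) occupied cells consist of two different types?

23

Scan each occupied cell's neighbors to the right and below (and the two forward diagonals) so each pair is counted once.
From row 1: 6 unlike of 9 pairs (running 6/9).
From row 2: 0 unlike of 4 pairs (running 6/13).
From row 3: 4 unlike of 5 pairs (running 10/18).
From row 4: 5 unlike of 12 pairs (running 15/30).
From row 5: 6 unlike of 9 pairs (running 21/39).
From row 6: 2 unlike of 4 pairs (running 23/43).
Total adjacent occupied pairs: 43; unlike-type pairs: 23.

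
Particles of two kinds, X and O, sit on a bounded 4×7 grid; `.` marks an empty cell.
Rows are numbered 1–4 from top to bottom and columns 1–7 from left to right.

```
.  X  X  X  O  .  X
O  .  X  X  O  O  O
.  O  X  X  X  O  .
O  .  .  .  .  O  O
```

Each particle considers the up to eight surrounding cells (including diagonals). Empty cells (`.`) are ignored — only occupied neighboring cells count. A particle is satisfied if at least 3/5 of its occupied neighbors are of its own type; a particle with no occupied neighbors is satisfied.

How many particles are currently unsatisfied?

(1,2)X 2/3 ✓
(1,3)X 4/4 ✓
(1,4)X 3/5 ✓
(1,5)O 2/4 ✗
(1,7)X 0/2 ✗
(2,1)O 1/2 ✗
(2,3)X 6/7 ✓
(2,4)X 6/8 ✓
(2,5)O 3/7 ✗
(2,6)O 4/6 ✓
(2,7)O 2/3 ✓
(3,2)O 2/4 ✗
(3,3)X 3/4 ✓
(3,4)X 4/5 ✓
(3,5)X 2/6 ✗
(3,6)O 5/6 ✓
(4,1)O 1/1 ✓
(4,6)O 2/3 ✓
(4,7)O 2/2 ✓
Unsatisfied: (1,5), (1,7), (2,1), (2,5), (3,2), (3,5) — 6 in total.

6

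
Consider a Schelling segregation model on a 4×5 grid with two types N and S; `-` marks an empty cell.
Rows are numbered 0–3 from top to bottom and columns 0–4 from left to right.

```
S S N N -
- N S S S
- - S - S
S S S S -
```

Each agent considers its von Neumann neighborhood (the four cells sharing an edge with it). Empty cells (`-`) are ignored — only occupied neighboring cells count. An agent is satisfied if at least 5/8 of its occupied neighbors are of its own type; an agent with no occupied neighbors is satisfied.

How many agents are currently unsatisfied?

5

(0,0)S 1/1 satisfied
(0,1)S 1/3 not
(0,2)N 1/3 not
(0,3)N 1/2 not
(1,1)N 0/2 not
(1,2)S 2/4 not
(1,3)S 2/3 satisfied
(1,4)S 2/2 satisfied
(2,2)S 2/2 satisfied
(2,4)S 1/1 satisfied
(3,0)S 1/1 satisfied
(3,1)S 2/2 satisfied
(3,2)S 3/3 satisfied
(3,3)S 1/1 satisfied
Unsatisfied: (0,1), (0,2), (0,3), (1,1), (1,2) — 5 in total.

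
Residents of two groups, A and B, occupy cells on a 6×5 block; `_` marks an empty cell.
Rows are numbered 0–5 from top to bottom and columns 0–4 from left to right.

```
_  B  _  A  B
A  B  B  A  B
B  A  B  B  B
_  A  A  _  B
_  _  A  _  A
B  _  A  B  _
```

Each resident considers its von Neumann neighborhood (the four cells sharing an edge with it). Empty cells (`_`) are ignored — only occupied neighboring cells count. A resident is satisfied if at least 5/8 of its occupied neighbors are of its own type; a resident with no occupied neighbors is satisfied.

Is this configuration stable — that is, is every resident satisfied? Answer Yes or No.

(0,1)B 1/1 ✓
(0,3)A 1/2 ✗
(0,4)B 1/2 ✗
(1,0)A 0/2 ✗
(1,1)B 2/4 ✗
(1,2)B 2/3 ✓
(1,3)A 1/4 ✗
(1,4)B 2/3 ✓
(2,0)B 0/2 ✗
(2,1)A 1/4 ✗
(2,2)B 2/4 ✗
(2,3)B 2/3 ✓
(2,4)B 3/3 ✓
(3,1)A 2/2 ✓
(3,2)A 2/3 ✓
(3,4)B 1/2 ✗
(4,2)A 2/2 ✓
(4,4)A 0/1 ✗
(5,0)B 0/0 ✓
(5,2)A 1/2 ✗
(5,3)B 0/1 ✗
For instance (0,3) has only 1/2 same-type neighbors, below 5/8.

No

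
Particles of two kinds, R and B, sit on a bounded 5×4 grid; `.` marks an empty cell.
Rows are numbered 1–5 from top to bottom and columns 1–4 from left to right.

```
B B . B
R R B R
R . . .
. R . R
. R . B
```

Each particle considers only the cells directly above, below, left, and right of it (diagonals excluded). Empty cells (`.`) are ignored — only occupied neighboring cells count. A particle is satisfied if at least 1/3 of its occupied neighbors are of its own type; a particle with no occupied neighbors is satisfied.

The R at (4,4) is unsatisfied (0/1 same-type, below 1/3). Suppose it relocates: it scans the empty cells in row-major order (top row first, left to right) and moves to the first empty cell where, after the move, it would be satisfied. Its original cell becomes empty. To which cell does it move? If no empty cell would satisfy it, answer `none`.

(3,2)

Vacating (4,4). Empty cells in order:
  (1,3): 0/3 same-type → still unsatisfied.
  (3,2): 3/3 same-type → satisfied — stop here.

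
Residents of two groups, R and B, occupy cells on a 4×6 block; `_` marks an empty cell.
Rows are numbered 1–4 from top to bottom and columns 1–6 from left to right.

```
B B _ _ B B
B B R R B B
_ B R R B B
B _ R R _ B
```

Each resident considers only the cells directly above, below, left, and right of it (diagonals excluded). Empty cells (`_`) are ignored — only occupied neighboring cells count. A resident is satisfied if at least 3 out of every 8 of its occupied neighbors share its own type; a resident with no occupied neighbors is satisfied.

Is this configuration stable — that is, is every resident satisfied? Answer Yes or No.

Row 1: (1,1)B 2/2 ✓ · (1,2)B 2/2 ✓ · (1,5)B 2/2 ✓ · (1,6)B 2/2 ✓
Row 2: (2,1)B 2/2 ✓ · (2,2)B 3/4 ✓ · (2,3)R 2/3 ✓ · (2,4)R 2/3 ✓ · (2,5)B 3/4 ✓ · (2,6)B 3/3 ✓
Row 3: (3,2)B 1/2 ✓ · (3,3)R 3/4 ✓ · (3,4)R 3/4 ✓ · (3,5)B 2/3 ✓ · (3,6)B 3/3 ✓
Row 4: (4,1)B 0/0 ✓ · (4,3)R 2/2 ✓ · (4,4)R 2/2 ✓ · (4,6)B 1/1 ✓
All meet the threshold, so the configuration is stable.

Yes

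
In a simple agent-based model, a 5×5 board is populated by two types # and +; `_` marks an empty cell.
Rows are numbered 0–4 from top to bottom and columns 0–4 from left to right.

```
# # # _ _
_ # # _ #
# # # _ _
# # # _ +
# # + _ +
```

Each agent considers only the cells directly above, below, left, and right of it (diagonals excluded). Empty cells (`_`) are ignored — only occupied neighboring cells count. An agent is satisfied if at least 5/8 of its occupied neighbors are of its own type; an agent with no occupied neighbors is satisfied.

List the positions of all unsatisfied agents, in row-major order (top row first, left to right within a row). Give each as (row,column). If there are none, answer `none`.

(0,0)# 1/1 ✓
(0,1)# 3/3 ✓
(0,2)# 2/2 ✓
(1,1)# 3/3 ✓
(1,2)# 3/3 ✓
(1,4)# 0/0 ✓
(2,0)# 2/2 ✓
(2,1)# 4/4 ✓
(2,2)# 3/3 ✓
(3,0)# 3/3 ✓
(3,1)# 4/4 ✓
(3,2)# 2/3 ✓
(3,4)+ 1/1 ✓
(4,0)# 2/2 ✓
(4,1)# 2/3 ✓
(4,2)+ 0/2 ✗
(4,4)+ 1/1 ✓

(4,2)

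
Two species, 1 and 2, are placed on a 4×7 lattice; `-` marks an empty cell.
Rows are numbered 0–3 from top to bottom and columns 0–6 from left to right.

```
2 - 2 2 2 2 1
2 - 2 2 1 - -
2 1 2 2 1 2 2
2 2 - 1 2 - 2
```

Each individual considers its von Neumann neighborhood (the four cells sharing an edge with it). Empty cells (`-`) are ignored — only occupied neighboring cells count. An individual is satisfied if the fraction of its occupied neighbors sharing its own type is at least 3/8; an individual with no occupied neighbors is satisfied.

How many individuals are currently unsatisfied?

6

Row 0: (0,0)2 1/1 ok · (0,2)2 2/2 ok · (0,3)2 3/3 ok · (0,4)2 2/3 ok · (0,5)2 1/2 ok · (0,6)1 0/1 unhappy
Row 1: (1,0)2 2/2 ok · (1,2)2 3/3 ok · (1,3)2 3/4 ok · (1,4)1 1/3 unhappy
Row 2: (2,0)2 2/3 ok · (2,1)1 0/3 unhappy · (2,2)2 2/3 ok · (2,3)2 2/4 ok · (2,4)1 1/4 unhappy · (2,5)2 1/2 ok · (2,6)2 2/2 ok
Row 3: (3,0)2 2/2 ok · (3,1)2 1/2 ok · (3,3)1 0/2 unhappy · (3,4)2 0/2 unhappy · (3,6)2 1/1 ok
Unsatisfied: (0,6), (1,4), (2,1), (2,4), (3,3), (3,4) — 6 in total.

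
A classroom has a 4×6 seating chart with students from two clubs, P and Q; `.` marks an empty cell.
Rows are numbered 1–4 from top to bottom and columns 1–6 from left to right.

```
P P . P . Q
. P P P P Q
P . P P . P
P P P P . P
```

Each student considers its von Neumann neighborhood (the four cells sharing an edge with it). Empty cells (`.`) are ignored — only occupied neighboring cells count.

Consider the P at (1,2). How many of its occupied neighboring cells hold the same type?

2

Occupied neighbors of (1,2): (2,2)=P, (1,1)=P.
Same type (P): 2 of 2.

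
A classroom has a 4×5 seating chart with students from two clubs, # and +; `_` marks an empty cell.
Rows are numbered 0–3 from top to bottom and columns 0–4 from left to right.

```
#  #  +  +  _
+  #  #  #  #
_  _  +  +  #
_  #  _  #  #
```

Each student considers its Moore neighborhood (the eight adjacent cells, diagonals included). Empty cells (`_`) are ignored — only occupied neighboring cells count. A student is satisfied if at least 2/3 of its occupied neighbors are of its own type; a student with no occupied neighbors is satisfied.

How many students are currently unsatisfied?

12

Row 0: (0,0)# 2/3 ok · (0,1)# 3/5 unhappy · (0,2)+ 1/5 unhappy · (0,3)+ 1/4 unhappy
Row 1: (1,0)+ 0/3 unhappy · (1,1)# 3/6 unhappy · (1,2)# 3/7 unhappy · (1,3)# 3/7 unhappy · (1,4)# 2/4 unhappy
Row 2: (2,2)+ 1/6 unhappy · (2,3)+ 1/7 unhappy · (2,4)# 4/5 ok
Row 3: (3,1)# 0/1 unhappy · (3,3)# 2/4 unhappy · (3,4)# 2/3 ok
Unsatisfied: (0,1), (0,2), (0,3), (1,0), (1,1), (1,2), (1,3), (1,4), (2,2), (2,3), (3,1), (3,3) — 12 in total.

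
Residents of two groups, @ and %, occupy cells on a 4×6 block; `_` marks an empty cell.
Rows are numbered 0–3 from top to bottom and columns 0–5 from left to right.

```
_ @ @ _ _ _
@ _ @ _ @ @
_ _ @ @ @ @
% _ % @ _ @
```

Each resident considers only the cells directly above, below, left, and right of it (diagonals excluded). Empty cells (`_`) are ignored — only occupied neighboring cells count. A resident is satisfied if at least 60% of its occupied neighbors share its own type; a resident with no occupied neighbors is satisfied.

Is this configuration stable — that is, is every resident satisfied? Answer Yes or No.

No

Row 0: (0,1)@ 1/1 satisfied · (0,2)@ 2/2 satisfied
Row 1: (1,0)@ 0/0 satisfied · (1,2)@ 2/2 satisfied · (1,4)@ 2/2 satisfied · (1,5)@ 2/2 satisfied
Row 2: (2,2)@ 2/3 satisfied · (2,3)@ 3/3 satisfied · (2,4)@ 3/3 satisfied · (2,5)@ 3/3 satisfied
Row 3: (3,0)% 0/0 satisfied · (3,2)% 0/2 not · (3,3)@ 1/2 not · (3,5)@ 1/1 satisfied
For instance (3,2) has only 0/2 same-type neighbors, below 3/5.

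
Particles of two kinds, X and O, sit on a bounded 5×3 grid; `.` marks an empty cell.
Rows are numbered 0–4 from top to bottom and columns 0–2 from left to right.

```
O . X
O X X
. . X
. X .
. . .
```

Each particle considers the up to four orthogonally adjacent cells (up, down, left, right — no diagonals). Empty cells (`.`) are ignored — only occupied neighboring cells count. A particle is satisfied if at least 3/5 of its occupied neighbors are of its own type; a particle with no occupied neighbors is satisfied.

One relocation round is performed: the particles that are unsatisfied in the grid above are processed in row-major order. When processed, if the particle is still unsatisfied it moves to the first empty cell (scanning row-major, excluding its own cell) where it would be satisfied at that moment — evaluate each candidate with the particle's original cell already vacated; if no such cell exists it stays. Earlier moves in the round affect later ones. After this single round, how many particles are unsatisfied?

Initially unsatisfied (in order): (1,0), (1,1).
  (1,0) → (2,0).
  (1,1): now satisfied by earlier moves; stays.
Resulting grid:
O . X
. X X
O . X
. X .
. . .
All satisfied now.

0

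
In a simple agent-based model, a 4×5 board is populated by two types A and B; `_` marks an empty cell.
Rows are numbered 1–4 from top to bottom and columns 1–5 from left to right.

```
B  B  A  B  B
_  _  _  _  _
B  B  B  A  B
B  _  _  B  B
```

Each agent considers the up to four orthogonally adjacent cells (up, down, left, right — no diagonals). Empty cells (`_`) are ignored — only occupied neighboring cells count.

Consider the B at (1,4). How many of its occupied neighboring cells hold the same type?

1

Occupied neighbors of (1,4): (1,3)=A, (1,5)=B.
Same type (B): 1 of 2.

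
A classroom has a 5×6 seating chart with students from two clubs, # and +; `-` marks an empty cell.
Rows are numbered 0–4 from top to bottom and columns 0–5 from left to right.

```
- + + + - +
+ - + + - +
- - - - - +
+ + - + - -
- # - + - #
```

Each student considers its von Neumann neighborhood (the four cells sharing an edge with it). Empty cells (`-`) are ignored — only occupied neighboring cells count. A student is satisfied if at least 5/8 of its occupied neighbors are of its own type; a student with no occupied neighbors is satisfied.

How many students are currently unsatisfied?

(0,1)+ 1/1 ok
(0,2)+ 3/3 ok
(0,3)+ 2/2 ok
(0,5)+ 1/1 ok
(1,0)+ 0/0 ok
(1,2)+ 2/2 ok
(1,3)+ 2/2 ok
(1,5)+ 2/2 ok
(2,5)+ 1/1 ok
(3,0)+ 1/1 ok
(3,1)+ 1/2 unhappy
(3,3)+ 1/1 ok
(4,1)# 0/1 unhappy
(4,3)+ 1/1 ok
(4,5)# 0/0 ok
Unsatisfied: (3,1), (4,1) — 2 in total.

2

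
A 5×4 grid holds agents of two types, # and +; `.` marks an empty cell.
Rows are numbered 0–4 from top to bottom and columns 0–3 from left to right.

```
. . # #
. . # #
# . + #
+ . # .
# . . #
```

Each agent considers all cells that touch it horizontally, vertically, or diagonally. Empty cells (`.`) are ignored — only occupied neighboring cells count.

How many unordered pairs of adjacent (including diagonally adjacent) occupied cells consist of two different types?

6

Scan each occupied cell's neighbors to the right and below (and the two forward diagonals) so each pair is counted once.
From row 0: 0 unlike of 5 pairs (running 0/5).
From row 1: 2 unlike of 5 pairs (running 2/10).
From row 2: 3 unlike of 4 pairs (running 5/14).
From row 3: 1 unlike of 2 pairs (running 6/16).
Total adjacent occupied pairs: 16; unlike-type pairs: 6.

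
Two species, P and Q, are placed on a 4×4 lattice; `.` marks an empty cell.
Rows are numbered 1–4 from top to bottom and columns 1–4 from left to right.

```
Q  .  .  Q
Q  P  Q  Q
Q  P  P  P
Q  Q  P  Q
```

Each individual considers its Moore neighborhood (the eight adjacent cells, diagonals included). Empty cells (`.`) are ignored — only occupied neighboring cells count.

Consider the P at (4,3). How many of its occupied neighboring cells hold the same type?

3

Occupied neighbors of (4,3): (3,2)=P, (3,3)=P, (3,4)=P, (4,2)=Q, (4,4)=Q.
Same type (P): 3 of 5.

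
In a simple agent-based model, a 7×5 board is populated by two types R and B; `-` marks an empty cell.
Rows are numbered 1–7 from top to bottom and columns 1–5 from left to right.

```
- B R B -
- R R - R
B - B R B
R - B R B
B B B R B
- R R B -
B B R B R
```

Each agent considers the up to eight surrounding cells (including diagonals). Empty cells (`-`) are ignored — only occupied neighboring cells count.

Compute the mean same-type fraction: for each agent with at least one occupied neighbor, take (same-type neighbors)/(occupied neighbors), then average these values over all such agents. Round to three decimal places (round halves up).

0.307

Row 1: (1,2)B 0/3 · (1,3)R 2/4 · (1,4)B 0/3
Row 2: (2,2)R 2/5 · (2,3)R 3/6 · (2,5)R 1/3
Row 3: (3,1)B 0/2 · (3,3)B 1/5 · (3,4)R 3/7 · (3,5)B 1/4
Row 4: (4,1)R 0/3 · (4,3)B 3/6 · (4,4)R 2/8 · (4,5)B 2/5
Row 5: (5,1)B 1/3 · (5,2)B 3/6 · (5,3)B 3/7 · (5,4)R 2/7 · (5,5)B 2/4
Row 6: (6,2)R 2/7 · (6,3)R 3/8 · (6,4)B 3/7
Row 7: (7,1)B 1/2 · (7,2)B 1/4 · (7,3)R 2/5 · (7,4)B 1/4 · (7,5)R 0/2
Sum over 27 agents: 0/3 + 2/4 + 0/3 + 2/5 + 3/6 + 1/3 + 0/2 + 1/5 + 3/7 + 1/4 + 0/3 + 3/6 + 2/8 + 2/5 + 1/3 + 3/6 + 3/7 + 2/7 + 2/4 + 2/7 + 3/8 + 3/7 + 1/2 + 1/4 + 2/5 + 1/4 + 0/2 = 6971/840; mean = 6971/840 ÷ 27 = 6971/22680 = 0.307363… → 0.307.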